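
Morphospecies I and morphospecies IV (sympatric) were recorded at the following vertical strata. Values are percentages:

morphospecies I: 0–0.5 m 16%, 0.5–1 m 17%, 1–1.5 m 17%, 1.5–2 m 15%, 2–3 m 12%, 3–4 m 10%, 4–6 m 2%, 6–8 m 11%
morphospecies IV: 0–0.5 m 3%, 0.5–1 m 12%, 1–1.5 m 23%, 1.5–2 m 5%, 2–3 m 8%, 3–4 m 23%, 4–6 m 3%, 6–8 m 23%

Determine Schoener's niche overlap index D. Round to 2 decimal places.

Convert percentages to proportions (divide by 100).
Σ|p₁ᵢ − p₂ᵢ| = 0.13 + 0.05 + 0.06 + 0.10 + 0.04 + 0.13 + 0.01 + 0.12 = 0.64
D = 1 − ½ × 0.64 = 1 − 0.320 = 0.6800

0.68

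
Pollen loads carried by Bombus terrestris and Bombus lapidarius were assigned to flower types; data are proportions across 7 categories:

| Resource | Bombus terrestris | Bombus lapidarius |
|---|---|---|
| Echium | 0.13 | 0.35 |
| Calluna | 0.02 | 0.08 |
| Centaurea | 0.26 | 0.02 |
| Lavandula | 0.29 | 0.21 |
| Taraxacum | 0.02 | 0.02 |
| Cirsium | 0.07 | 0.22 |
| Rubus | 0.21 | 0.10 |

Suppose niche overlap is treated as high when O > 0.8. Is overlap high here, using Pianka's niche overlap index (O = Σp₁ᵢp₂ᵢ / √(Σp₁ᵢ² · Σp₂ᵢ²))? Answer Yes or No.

Σ p₁ᵢp₂ᵢ = 0.0455 + 0.0016 + 0.0052 + 0.0609 + 0.0004 + 0.0154 + 0.0210 = 0.1500
Σp_1ᵢ² = 0.13² + 0.02² + 0.26² + 0.29² + 0.02² + 0.07² + 0.21² = 0.0169 + 0.0004 + 0.0676 + 0.0841 + 0.0004 + 0.0049 + 0.0441 = 0.2184
Σp_2ᵢ² = 0.35² + 0.08² + 0.02² + 0.21² + 0.02² + 0.22² + 0.10² = 0.1225 + 0.0064 + 0.0004 + 0.0441 + 0.0004 + 0.0484 + 0.0100 = 0.2322
O = 0.1500 / √(0.2184 × 0.2322) = 0.1500 / 0.22519 = 0.6661
O = 0.6661 < 0.8 → No.

No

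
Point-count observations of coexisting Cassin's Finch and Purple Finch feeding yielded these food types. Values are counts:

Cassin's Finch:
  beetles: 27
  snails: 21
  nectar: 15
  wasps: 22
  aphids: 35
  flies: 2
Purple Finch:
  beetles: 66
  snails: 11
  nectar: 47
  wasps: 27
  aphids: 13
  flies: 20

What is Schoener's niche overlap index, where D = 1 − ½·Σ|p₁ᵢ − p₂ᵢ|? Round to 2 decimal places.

Proportions for Cassin's Finch (n=122): 27/122=0.2213, 21/122=0.1721, 15/122=0.1230, 22/122=0.1803, 35/122=0.2869, 2/122=0.0164
Proportions for Purple Finch (n=184): 66/184=0.3587, 11/184=0.0598, 47/184=0.2554, 27/184=0.1467, 13/184=0.0707, 20/184=0.1087
Σ|p₁ᵢ − p₂ᵢ| = 0.1374 + 0.1123 + 0.1324 + 0.0336 + 0.2162 + 0.0923 = 0.7242
D = 1 − ½ × 0.7242 = 1 − 0.36210 = 0.63790

0.64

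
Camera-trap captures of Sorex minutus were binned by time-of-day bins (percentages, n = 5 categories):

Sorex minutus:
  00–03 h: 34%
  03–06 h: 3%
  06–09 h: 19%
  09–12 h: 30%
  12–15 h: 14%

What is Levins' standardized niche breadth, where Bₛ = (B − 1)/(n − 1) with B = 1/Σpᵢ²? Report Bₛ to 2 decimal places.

0.70

Convert percentages to proportions (divide by 100).
Σpᵢ² = 0.34² + 0.03² + 0.19² + 0.30² + 0.14² = 0.1156 + 0.0009 + 0.0361 + 0.0900 + 0.0196 = 0.2622
B = 1 / 0.2622 = 3.8139
Bₛ = (B − 1)/(n − 1) = (3.8139 − 1)/(5 − 1) = 2.8139/4 = 0.7035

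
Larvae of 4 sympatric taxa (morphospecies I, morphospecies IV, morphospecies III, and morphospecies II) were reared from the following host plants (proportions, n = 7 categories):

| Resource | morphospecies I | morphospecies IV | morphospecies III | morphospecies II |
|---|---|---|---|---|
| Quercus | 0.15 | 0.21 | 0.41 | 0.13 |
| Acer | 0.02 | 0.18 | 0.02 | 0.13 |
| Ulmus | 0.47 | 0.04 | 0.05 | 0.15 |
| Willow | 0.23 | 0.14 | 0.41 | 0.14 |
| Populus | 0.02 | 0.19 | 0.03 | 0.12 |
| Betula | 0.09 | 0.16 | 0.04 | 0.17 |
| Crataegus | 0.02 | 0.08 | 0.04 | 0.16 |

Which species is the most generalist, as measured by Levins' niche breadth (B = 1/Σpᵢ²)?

morphospecies II

Σp_Iᵢ² = 0.15² + 0.02² + 0.47² + 0.23² + 0.02² + 0.09² + 0.02² = 0.0225 + 0.0004 + 0.2209 + 0.0529 + 0.0004 + 0.0081 + 0.0004 = 0.3056
B_I = 1 / 0.3056 = 3.2723
Σp_IVᵢ² = 0.21² + 0.18² + 0.04² + 0.14² + 0.19² + 0.16² + 0.08² = 0.0441 + 0.0324 + 0.0016 + 0.0196 + 0.0361 + 0.0256 + 0.0064 = 0.1658
B_IV = 1 / 0.1658 = 6.0314
Σp_IIIᵢ² = 0.41² + 0.02² + 0.05² + 0.41² + 0.03² + 0.04² + 0.04² = 0.1681 + 0.0004 + 0.0025 + 0.1681 + 0.0009 + 0.0016 + 0.0016 = 0.3432
B_III = 1 / 0.3432 = 2.9138
Σp_IIᵢ² = 0.13² + 0.13² + 0.15² + 0.14² + 0.12² + 0.17² + 0.16² = 0.0169 + 0.0169 + 0.0225 + 0.0196 + 0.0144 + 0.0289 + 0.0256 = 0.1448
B_II = 1 / 0.1448 = 6.9061
Highest B → broadest niche (most generalist): morphospecies II (B = 6.91).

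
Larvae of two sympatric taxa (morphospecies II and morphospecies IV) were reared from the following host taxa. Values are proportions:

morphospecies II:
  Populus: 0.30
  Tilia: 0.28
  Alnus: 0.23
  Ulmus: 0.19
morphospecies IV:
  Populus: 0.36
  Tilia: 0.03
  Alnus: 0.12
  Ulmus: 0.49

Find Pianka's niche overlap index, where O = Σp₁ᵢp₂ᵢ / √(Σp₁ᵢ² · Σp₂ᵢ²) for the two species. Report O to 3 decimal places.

Σ p₁ᵢp₂ᵢ = 0.1080 + 0.0084 + 0.0276 + 0.0931 = 0.2371
Σp_1ᵢ² = 0.30² + 0.28² + 0.23² + 0.19² = 0.0900 + 0.0784 + 0.0529 + 0.0361 = 0.2574
Σp_2ᵢ² = 0.36² + 0.03² + 0.12² + 0.49² = 0.1296 + 0.0009 + 0.0144 + 0.2401 = 0.3850
O = 0.2371 / √(0.2574 × 0.3850) = 0.2371 / 0.314800 = 0.75318

0.753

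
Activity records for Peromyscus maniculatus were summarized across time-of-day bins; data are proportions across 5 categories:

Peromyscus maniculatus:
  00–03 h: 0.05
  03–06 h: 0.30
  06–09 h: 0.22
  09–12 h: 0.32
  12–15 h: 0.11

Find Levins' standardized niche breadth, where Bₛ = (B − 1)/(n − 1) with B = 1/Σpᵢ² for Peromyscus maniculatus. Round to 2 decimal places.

0.73

Σpᵢ² = 0.05² + 0.30² + 0.22² + 0.32² + 0.11² = 0.0025 + 0.0900 + 0.0484 + 0.1024 + 0.0121 = 0.2554
B = 1 / 0.2554 = 3.9154
Bₛ = (B − 1)/(n − 1) = (3.9154 − 1)/(5 − 1) = 2.9154/4 = 0.7289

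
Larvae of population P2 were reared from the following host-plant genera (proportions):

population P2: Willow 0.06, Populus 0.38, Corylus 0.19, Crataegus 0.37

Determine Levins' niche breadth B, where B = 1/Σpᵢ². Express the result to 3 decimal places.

3.115

Σpᵢ² = 0.06² + 0.38² + 0.19² + 0.37² = 0.0036 + 0.1444 + 0.0361 + 0.1369 = 0.3210
B = 1 / 0.3210 = 3.11526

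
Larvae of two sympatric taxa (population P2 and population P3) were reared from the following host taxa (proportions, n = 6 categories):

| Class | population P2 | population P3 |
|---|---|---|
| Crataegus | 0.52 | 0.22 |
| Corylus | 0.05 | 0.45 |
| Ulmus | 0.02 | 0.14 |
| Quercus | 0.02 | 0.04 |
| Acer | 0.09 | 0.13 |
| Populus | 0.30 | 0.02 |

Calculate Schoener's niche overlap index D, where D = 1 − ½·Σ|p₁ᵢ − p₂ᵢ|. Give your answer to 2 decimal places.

Σ|p₁ᵢ − p₂ᵢ| = 0.30 + 0.40 + 0.12 + 0.02 + 0.04 + 0.28 = 1.16
D = 1 − ½ × 1.16 = 1 − 0.580 = 0.4200

0.42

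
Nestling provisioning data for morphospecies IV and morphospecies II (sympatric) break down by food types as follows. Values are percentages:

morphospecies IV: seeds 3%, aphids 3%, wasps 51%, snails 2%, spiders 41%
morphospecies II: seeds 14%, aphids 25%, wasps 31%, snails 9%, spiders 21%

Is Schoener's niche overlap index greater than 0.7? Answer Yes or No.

Convert percentages to proportions (divide by 100).
Σ|p₁ᵢ − p₂ᵢ| = 0.11 + 0.22 + 0.20 + 0.07 + 0.20 = 0.80
D = 1 − ½ × 0.80 = 1 − 0.400 = 0.6000
D = 0.6000 < 0.7 → No.

No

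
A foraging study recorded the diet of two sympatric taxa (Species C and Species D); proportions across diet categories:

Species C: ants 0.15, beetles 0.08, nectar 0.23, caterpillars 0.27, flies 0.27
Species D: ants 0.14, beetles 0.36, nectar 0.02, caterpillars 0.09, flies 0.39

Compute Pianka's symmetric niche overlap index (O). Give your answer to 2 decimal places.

0.69

Σ p₁ᵢp₂ᵢ = 0.0210 + 0.0288 + 0.0046 + 0.0243 + 0.1053 = 0.1840
Σp_1ᵢ² = 0.15² + 0.08² + 0.23² + 0.27² + 0.27² = 0.0225 + 0.0064 + 0.0529 + 0.0729 + 0.0729 = 0.2276
Σp_2ᵢ² = 0.14² + 0.36² + 0.02² + 0.09² + 0.39² = 0.0196 + 0.1296 + 0.0004 + 0.0081 + 0.1521 = 0.3098
O = 0.1840 / √(0.2276 × 0.3098) = 0.1840 / 0.26554 = 0.6929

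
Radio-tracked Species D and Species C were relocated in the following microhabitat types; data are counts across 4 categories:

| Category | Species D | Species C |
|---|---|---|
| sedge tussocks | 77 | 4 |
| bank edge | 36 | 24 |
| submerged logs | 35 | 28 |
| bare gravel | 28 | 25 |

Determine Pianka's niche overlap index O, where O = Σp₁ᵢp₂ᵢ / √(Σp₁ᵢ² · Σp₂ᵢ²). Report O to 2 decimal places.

0.66

Proportions for Species D (n=176): 77/176=0.4375, 36/176=0.2045, 35/176=0.1989, 28/176=0.1591
Proportions for Species C (n=81): 4/81=0.0494, 24/81=0.2963, 28/81=0.3457, 25/81=0.3086
Σ p₁ᵢp₂ᵢ = 0.021613 + 0.060593 + 0.068760 + 0.049098 = 0.200064
Σp_1ᵢ² = 0.4375² + 0.2045² + 0.1989² + 0.1591² = 0.191406 + 0.041820 + 0.039561 + 0.025313 = 0.298100
Σp_2ᵢ² = 0.0494² + 0.2963² + 0.3457² + 0.3086² = 0.002440 + 0.087794 + 0.119508 + 0.095234 = 0.304976
O = 0.200064 / √(0.298100 × 0.304976) = 0.200064 / 0.3015184 = 0.6635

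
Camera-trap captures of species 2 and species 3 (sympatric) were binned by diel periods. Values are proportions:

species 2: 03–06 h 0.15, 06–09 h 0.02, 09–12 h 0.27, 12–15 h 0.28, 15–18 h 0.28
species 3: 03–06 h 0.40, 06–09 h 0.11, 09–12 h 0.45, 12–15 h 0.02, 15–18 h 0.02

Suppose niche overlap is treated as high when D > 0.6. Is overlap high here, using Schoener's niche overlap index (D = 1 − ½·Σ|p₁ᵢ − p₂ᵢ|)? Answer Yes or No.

Σ|p₁ᵢ − p₂ᵢ| = 0.25 + 0.09 + 0.18 + 0.26 + 0.26 = 1.04
D = 1 − ½ × 1.04 = 1 − 0.520 = 0.4800
D = 0.4800 < 0.6 → No.

No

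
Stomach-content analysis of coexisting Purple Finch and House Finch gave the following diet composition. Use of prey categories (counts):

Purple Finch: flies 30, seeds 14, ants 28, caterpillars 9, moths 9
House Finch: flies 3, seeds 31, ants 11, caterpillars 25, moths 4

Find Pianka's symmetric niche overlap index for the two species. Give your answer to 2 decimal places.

Proportions for Purple Finch (n=90): 30/90=0.3333, 14/90=0.1556, 28/90=0.3111, 9/90=0.1000, 9/90=0.1000
Proportions for House Finch (n=74): 3/74=0.0405, 31/74=0.4189, 11/74=0.1486, 25/74=0.3378, 4/74=0.0541
Σ p₁ᵢp₂ᵢ = 0.013499 + 0.065181 + 0.046229 + 0.033780 + 0.005410 = 0.164099
Σp_1ᵢ² = 0.3333² + 0.1556² + 0.3111² + 0.1000² + 0.1000² = 0.111089 + 0.024211 + 0.096783 + 0.010000 + 0.010000 = 0.252083
Σp_2ᵢ² = 0.0405² + 0.4189² + 0.1486² + 0.3378² + 0.0541² = 0.001640 + 0.175477 + 0.022082 + 0.114109 + 0.002927 = 0.316235
O = 0.164099 / √(0.252083 × 0.316235) = 0.164099 / 0.2823428 = 0.5812

0.58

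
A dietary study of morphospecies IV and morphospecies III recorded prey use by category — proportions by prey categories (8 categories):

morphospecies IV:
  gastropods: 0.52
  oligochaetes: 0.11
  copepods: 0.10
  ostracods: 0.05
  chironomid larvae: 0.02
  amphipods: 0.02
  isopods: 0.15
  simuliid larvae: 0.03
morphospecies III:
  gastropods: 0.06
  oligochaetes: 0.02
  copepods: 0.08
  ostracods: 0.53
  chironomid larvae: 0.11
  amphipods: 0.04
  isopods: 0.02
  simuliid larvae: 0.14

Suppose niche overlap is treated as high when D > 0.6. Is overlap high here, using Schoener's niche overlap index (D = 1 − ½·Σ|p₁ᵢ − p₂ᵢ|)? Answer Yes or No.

Σ|p₁ᵢ − p₂ᵢ| = 0.46 + 0.09 + 0.02 + 0.48 + 0.09 + 0.02 + 0.13 + 0.11 = 1.40
D = 1 − ½ × 1.40 = 1 − 0.700 = 0.3000
D = 0.3000 < 0.6 → No.

No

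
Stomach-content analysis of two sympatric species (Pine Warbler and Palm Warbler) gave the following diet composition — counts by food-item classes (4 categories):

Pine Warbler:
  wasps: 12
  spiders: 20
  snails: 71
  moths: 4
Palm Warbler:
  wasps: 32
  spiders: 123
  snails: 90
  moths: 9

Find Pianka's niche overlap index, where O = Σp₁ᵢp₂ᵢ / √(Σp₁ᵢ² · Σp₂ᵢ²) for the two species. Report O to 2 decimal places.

0.79

Proportions for Pine Warbler (n=107): 12/107=0.1121, 20/107=0.1869, 71/107=0.6636, 4/107=0.0374
Proportions for Palm Warbler (n=254): 32/254=0.1260, 123/254=0.4843, 90/254=0.3543, 9/254=0.0354
Σ p₁ᵢp₂ᵢ = 0.014125 + 0.090516 + 0.235113 + 0.001324 = 0.341078
Σp_1ᵢ² = 0.1121² + 0.1869² + 0.6636² + 0.0374² = 0.012566 + 0.034932 + 0.440365 + 0.001399 = 0.489262
Σp_2ᵢ² = 0.1260² + 0.4843² + 0.3543² + 0.0354² = 0.015876 + 0.234546 + 0.125528 + 0.001253 = 0.377203
O = 0.341078 / √(0.489262 × 0.377203) = 0.341078 / 0.4295941 = 0.7940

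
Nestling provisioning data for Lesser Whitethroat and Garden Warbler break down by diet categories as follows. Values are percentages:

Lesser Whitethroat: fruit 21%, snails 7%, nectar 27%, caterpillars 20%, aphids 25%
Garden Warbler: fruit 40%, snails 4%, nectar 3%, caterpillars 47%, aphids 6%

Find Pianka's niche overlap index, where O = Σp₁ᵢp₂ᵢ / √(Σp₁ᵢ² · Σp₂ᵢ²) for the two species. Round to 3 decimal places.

0.692

Convert percentages to proportions (divide by 100).
Σ p₁ᵢp₂ᵢ = 0.0840 + 0.0028 + 0.0081 + 0.0940 + 0.0150 = 0.2039
Σp_1ᵢ² = 0.21² + 0.07² + 0.27² + 0.20² + 0.25² = 0.0441 + 0.0049 + 0.0729 + 0.0400 + 0.0625 = 0.2244
Σp_2ᵢ² = 0.40² + 0.04² + 0.03² + 0.47² + 0.06² = 0.1600 + 0.0016 + 0.0009 + 0.2209 + 0.0036 = 0.3870
O = 0.2039 / √(0.2244 × 0.3870) = 0.2039 / 0.294691 = 0.69191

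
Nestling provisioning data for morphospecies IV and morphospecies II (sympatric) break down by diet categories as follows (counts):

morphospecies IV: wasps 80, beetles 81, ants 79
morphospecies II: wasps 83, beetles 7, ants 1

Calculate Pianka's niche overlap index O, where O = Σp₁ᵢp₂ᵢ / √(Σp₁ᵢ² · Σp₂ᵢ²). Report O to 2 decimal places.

0.63

Proportions for morphospecies IV (n=240): 80/240=0.3333, 81/240=0.3375, 79/240=0.3292
Proportions for morphospecies II (n=91): 83/91=0.9121, 7/91=0.0769, 1/91=0.0110
Σ p₁ᵢp₂ᵢ = 0.304003 + 0.025954 + 0.003621 = 0.333578
Σp_1ᵢ² = 0.3333² + 0.3375² + 0.3292² = 0.111089 + 0.113906 + 0.108373 = 0.333368
Σp_2ᵢ² = 0.9121² + 0.0769² + 0.0110² = 0.831926 + 0.005914 + 0.000121 = 0.837961
O = 0.333578 / √(0.333368 × 0.837961) = 0.333578 / 0.5285351 = 0.6311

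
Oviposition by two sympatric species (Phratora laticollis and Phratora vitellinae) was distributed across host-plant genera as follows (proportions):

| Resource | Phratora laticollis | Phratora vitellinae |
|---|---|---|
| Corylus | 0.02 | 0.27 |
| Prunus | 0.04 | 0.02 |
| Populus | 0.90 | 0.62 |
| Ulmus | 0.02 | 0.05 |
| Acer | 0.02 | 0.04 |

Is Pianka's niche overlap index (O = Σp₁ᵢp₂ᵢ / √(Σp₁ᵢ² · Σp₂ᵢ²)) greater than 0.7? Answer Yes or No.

Σ p₁ᵢp₂ᵢ = 0.0054 + 0.0008 + 0.5580 + 0.0010 + 0.0008 = 0.5660
Σp_1ᵢ² = 0.02² + 0.04² + 0.90² + 0.02² + 0.02² = 0.0004 + 0.0016 + 0.8100 + 0.0004 + 0.0004 = 0.8128
Σp_2ᵢ² = 0.27² + 0.02² + 0.62² + 0.05² + 0.04² = 0.0729 + 0.0004 + 0.3844 + 0.0025 + 0.0016 = 0.4618
O = 0.5660 / √(0.8128 × 0.4618) = 0.5660 / 0.61266 = 0.9238
O = 0.9238 > 0.7 → Yes.

Yes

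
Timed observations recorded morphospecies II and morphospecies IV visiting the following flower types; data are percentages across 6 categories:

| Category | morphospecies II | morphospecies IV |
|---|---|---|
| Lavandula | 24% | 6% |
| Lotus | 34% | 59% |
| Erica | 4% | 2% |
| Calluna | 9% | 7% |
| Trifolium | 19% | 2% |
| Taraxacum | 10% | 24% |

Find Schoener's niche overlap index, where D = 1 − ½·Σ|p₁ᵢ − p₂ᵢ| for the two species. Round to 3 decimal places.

Convert percentages to proportions (divide by 100).
Σ|p₁ᵢ − p₂ᵢ| = 0.18 + 0.25 + 0.02 + 0.02 + 0.17 + 0.14 = 0.78
D = 1 − ½ × 0.78 = 1 − 0.390 = 0.61000

0.610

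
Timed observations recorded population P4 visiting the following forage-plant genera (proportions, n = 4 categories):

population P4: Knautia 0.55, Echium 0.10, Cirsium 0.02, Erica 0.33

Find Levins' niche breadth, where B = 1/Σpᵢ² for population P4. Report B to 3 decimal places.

2.371

Σpᵢ² = 0.55² + 0.10² + 0.02² + 0.33² = 0.3025 + 0.0100 + 0.0004 + 0.1089 = 0.4218
B = 1 / 0.4218 = 2.37079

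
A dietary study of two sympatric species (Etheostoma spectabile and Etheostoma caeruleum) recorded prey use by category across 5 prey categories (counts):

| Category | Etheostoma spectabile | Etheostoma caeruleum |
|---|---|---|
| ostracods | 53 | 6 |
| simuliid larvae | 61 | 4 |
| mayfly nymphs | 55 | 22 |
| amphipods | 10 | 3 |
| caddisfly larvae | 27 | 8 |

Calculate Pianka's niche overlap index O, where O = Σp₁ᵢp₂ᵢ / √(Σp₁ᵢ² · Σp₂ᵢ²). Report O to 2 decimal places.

0.80

Proportions for Etheostoma spectabile (n=206): 53/206=0.2573, 61/206=0.2961, 55/206=0.2670, 10/206=0.0485, 27/206=0.1311
Proportions for Etheostoma caeruleum (n=43): 6/43=0.1395, 4/43=0.0930, 22/43=0.5116, 3/43=0.0698, 8/43=0.1860
Σ p₁ᵢp₂ᵢ = 0.035893 + 0.027537 + 0.136597 + 0.003385 + 0.024385 = 0.227797
Σp_1ᵢ² = 0.2573² + 0.2961² + 0.2670² + 0.0485² + 0.1311² = 0.066203 + 0.087675 + 0.071289 + 0.002352 + 0.017187 = 0.244706
Σp_2ᵢ² = 0.1395² + 0.0930² + 0.5116² + 0.0698² + 0.1860² = 0.019460 + 0.008649 + 0.261735 + 0.004872 + 0.034596 = 0.329312
O = 0.227797 / √(0.244706 × 0.329312) = 0.227797 / 0.2838743 = 0.8025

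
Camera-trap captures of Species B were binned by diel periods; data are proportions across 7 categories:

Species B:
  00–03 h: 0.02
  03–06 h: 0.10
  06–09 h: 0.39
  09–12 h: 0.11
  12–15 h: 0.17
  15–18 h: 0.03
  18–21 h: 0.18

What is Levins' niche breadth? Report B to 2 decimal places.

Σpᵢ² = 0.02² + 0.10² + 0.39² + 0.11² + 0.17² + 0.03² + 0.18² = 0.0004 + 0.0100 + 0.1521 + 0.0121 + 0.0289 + 0.0009 + 0.0324 = 0.2368
B = 1 / 0.2368 = 4.2230

4.22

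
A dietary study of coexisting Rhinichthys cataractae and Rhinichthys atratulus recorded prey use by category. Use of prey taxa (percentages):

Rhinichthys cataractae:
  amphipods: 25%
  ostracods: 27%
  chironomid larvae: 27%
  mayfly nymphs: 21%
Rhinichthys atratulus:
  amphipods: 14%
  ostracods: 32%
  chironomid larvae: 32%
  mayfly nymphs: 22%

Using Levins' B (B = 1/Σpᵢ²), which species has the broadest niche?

Convert percentages to proportions (divide by 100).
Σp_cataᵢ² = 0.25² + 0.27² + 0.27² + 0.21² = 0.0625 + 0.0729 + 0.0729 + 0.0441 = 0.2524
B_cata = 1 / 0.2524 = 3.9620
Σp_atraᵢ² = 0.14² + 0.32² + 0.32² + 0.22² = 0.0196 + 0.1024 + 0.1024 + 0.0484 = 0.2728
B_atra = 1 / 0.2728 = 3.6657
Highest B → broadest niche (most generalist): Rhinichthys cataractae (B = 3.96).

Rhinichthys cataractae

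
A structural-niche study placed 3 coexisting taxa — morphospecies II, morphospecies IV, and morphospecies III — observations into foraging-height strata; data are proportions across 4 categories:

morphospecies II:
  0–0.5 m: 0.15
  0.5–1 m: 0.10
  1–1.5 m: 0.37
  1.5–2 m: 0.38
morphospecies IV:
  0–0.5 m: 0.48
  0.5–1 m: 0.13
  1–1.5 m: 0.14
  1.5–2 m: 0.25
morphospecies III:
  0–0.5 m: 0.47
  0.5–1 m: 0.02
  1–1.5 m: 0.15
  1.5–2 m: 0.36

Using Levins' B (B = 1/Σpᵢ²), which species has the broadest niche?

morphospecies II

Σp_IIᵢ² = 0.15² + 0.10² + 0.37² + 0.38² = 0.0225 + 0.0100 + 0.1369 + 0.1444 = 0.3138
B_II = 1 / 0.3138 = 3.1867
Σp_IVᵢ² = 0.48² + 0.13² + 0.14² + 0.25² = 0.2304 + 0.0169 + 0.0196 + 0.0625 = 0.3294
B_IV = 1 / 0.3294 = 3.0358
Σp_IIIᵢ² = 0.47² + 0.02² + 0.15² + 0.36² = 0.2209 + 0.0004 + 0.0225 + 0.1296 = 0.3734
B_III = 1 / 0.3734 = 2.6781
Highest B → broadest niche (most generalist): morphospecies II (B = 3.19).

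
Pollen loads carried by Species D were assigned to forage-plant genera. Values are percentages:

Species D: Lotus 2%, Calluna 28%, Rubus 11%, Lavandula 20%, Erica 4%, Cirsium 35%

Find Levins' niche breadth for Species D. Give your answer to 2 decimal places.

Convert percentages to proportions (divide by 100).
Σpᵢ² = 0.02² + 0.28² + 0.11² + 0.20² + 0.04² + 0.35² = 0.0004 + 0.0784 + 0.0121 + 0.0400 + 0.0016 + 0.1225 = 0.2550
B = 1 / 0.2550 = 3.9216

3.92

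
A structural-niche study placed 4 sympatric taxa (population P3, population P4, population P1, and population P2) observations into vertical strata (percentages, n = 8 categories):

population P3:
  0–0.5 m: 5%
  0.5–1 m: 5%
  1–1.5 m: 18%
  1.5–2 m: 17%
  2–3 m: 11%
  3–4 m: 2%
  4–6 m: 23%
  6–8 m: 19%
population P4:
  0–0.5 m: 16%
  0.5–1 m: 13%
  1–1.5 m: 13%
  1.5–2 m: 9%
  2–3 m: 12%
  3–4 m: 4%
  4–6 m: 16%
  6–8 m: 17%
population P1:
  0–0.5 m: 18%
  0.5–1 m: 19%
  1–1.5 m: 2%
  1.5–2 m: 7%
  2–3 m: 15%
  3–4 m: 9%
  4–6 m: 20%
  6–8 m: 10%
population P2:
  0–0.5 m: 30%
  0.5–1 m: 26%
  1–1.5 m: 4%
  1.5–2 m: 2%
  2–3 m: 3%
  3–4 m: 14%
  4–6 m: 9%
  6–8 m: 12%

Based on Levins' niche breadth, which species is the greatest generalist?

population P4

Convert percentages to proportions (divide by 100).
Σp_P3ᵢ² = 0.05² + 0.05² + 0.18² + 0.17² + 0.11² + 0.02² + 0.23² + 0.19² = 0.0025 + 0.0025 + 0.0324 + 0.0289 + 0.0121 + 0.0004 + 0.0529 + 0.0361 = 0.1678
B_P3 = 1 / 0.1678 = 5.9595
Σp_P4ᵢ² = 0.16² + 0.13² + 0.13² + 0.09² + 0.12² + 0.04² + 0.16² + 0.17² = 0.0256 + 0.0169 + 0.0169 + 0.0081 + 0.0144 + 0.0016 + 0.0256 + 0.0289 = 0.1380
B_P4 = 1 / 0.1380 = 7.2464
Σp_P1ᵢ² = 0.18² + 0.19² + 0.02² + 0.07² + 0.15² + 0.09² + 0.20² + 0.10² = 0.0324 + 0.0361 + 0.0004 + 0.0049 + 0.0225 + 0.0081 + 0.0400 + 0.0100 = 0.1544
B_P1 = 1 / 0.1544 = 6.4767
Σp_P2ᵢ² = 0.30² + 0.26² + 0.04² + 0.02² + 0.03² + 0.14² + 0.09² + 0.12² = 0.0900 + 0.0676 + 0.0016 + 0.0004 + 0.0009 + 0.0196 + 0.0081 + 0.0144 = 0.2026
B_P2 = 1 / 0.2026 = 4.9358
Highest B → broadest niche (most generalist): population P4 (B = 7.25).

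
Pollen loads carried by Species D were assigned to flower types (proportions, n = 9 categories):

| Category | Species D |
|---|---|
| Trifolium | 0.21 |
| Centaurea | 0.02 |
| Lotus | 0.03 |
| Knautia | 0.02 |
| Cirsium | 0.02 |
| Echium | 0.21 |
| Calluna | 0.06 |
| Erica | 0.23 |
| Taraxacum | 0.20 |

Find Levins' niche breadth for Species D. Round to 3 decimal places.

Σpᵢ² = 0.21² + 0.02² + 0.03² + 0.02² + 0.02² + 0.21² + 0.06² + 0.23² + 0.20² = 0.0441 + 0.0004 + 0.0009 + 0.0004 + 0.0004 + 0.0441 + 0.0036 + 0.0529 + 0.0400 = 0.1868
B = 1 / 0.1868 = 5.35332

5.353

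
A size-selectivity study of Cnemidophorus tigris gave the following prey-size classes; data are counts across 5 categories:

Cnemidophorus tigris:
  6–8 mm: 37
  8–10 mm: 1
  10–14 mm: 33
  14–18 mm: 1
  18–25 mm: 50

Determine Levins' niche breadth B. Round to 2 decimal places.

Proportions for Cnemidophorus tigris (n=122): 37/122=0.3033, 1/122=0.0082, 33/122=0.2705, 1/122=0.0082, 50/122=0.4098
Σpᵢ² = 0.3033² + 0.0082² + 0.2705² + 0.0082² + 0.4098² = 0.091991 + 0.000067 + 0.073170 + 0.000067 + 0.167936 = 0.333231
B = 1 / 0.333231 = 3.0009

3.00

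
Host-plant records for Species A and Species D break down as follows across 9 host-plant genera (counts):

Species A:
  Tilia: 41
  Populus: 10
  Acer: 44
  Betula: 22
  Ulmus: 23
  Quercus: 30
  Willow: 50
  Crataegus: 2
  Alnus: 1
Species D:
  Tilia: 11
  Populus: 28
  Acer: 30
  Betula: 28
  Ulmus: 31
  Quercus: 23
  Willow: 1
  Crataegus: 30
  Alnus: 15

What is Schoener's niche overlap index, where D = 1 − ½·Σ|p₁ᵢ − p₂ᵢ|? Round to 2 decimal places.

Proportions for Species A (n=223): 41/223=0.1839, 10/223=0.0448, 44/223=0.1973, 22/223=0.0987, 23/223=0.1031, 30/223=0.1345, 50/223=0.2242, 2/223=0.0090, 1/223=0.0045
Proportions for Species D (n=197): 11/197=0.0558, 28/197=0.1421, 30/197=0.1523, 28/197=0.1421, 31/197=0.1574, 23/197=0.1168, 1/197=0.0051, 30/197=0.1523, 15/197=0.0761
Σ|p₁ᵢ − p₂ᵢ| = 0.1281 + 0.0973 + 0.0450 + 0.0434 + 0.0543 + 0.0177 + 0.2191 + 0.1433 + 0.0716 = 0.8198
D = 1 − ½ × 0.8198 = 1 − 0.40990 = 0.59010

0.59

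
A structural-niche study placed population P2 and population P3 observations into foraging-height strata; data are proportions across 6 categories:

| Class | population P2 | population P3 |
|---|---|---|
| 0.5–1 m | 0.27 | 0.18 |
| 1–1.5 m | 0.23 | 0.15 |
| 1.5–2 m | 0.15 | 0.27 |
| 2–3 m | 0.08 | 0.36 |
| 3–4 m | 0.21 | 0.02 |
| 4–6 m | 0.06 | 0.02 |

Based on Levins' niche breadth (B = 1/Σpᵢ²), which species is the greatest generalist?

population P2

Σp_P2ᵢ² = 0.27² + 0.23² + 0.15² + 0.08² + 0.21² + 0.06² = 0.0729 + 0.0529 + 0.0225 + 0.0064 + 0.0441 + 0.0036 = 0.2024
B_P2 = 1 / 0.2024 = 4.9407
Σp_P3ᵢ² = 0.18² + 0.15² + 0.27² + 0.36² + 0.02² + 0.02² = 0.0324 + 0.0225 + 0.0729 + 0.1296 + 0.0004 + 0.0004 = 0.2582
B_P3 = 1 / 0.2582 = 3.8730
Highest B → broadest niche (most generalist): population P2 (B = 4.94).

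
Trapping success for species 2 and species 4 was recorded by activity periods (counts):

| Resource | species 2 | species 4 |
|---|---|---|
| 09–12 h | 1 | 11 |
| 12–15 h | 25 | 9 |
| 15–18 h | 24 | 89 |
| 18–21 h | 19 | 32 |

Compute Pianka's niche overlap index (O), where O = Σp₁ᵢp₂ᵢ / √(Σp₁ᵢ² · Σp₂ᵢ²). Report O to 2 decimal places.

Proportions for species 2 (n=69): 1/69=0.0145, 25/69=0.3623, 24/69=0.3478, 19/69=0.2754
Proportions for species 4 (n=141): 11/141=0.0780, 9/141=0.0638, 89/141=0.6312, 32/141=0.2270
Σ p₁ᵢp₂ᵢ = 0.001131 + 0.023115 + 0.219531 + 0.062516 = 0.306293
Σp_1ᵢ² = 0.0145² + 0.3623² + 0.3478² + 0.2754² = 0.000210 + 0.131261 + 0.120965 + 0.075845 = 0.328281
Σp_2ᵢ² = 0.0780² + 0.0638² + 0.6312² + 0.2270² = 0.006084 + 0.004070 + 0.398413 + 0.051529 = 0.460096
O = 0.306293 / √(0.328281 × 0.460096) = 0.306293 / 0.3886396 = 0.7881

0.79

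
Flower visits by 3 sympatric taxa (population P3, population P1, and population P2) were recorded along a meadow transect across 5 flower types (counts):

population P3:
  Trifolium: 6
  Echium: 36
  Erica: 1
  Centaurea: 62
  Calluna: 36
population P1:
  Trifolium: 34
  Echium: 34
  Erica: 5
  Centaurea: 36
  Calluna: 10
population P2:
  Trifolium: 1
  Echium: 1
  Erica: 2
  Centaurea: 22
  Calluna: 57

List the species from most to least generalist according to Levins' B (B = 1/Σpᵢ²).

population P1 > population P3 > population P2

Proportions for population P3 (n=141): 6/141=0.0426, 36/141=0.2553, 1/141=0.0071, 62/141=0.4397, 36/141=0.2553
Proportions for population P1 (n=119): 34/119=0.2857, 34/119=0.2857, 5/119=0.0420, 36/119=0.3025, 10/119=0.0840
Proportions for population P2 (n=83): 1/83=0.0120, 1/83=0.0120, 2/83=0.0241, 22/83=0.2651, 57/83=0.6867
Σp_P3ᵢ² = 0.0426² + 0.2553² + 0.0071² + 0.4397² + 0.2553² = 0.001815 + 0.065178 + 0.000050 + 0.193336 + 0.065178 = 0.325557
B_P3 = 1 / 0.325557 = 3.0717
Σp_P1ᵢ² = 0.2857² + 0.2857² + 0.0420² + 0.3025² + 0.0840² = 0.081624 + 0.081624 + 0.001764 + 0.091506 + 0.007056 = 0.263574
B_P1 = 1 / 0.263574 = 3.7940
Σp_P2ᵢ² = 0.0120² + 0.0120² + 0.0241² + 0.2651² + 0.6867² = 0.000144 + 0.000144 + 0.000581 + 0.070278 + 0.471557 = 0.542704
B_P2 = 1 / 0.542704 = 1.8426
Ranking by B (broadest → narrowest): population P1 (3.79) > population P3 (3.07) > population P2 (1.84)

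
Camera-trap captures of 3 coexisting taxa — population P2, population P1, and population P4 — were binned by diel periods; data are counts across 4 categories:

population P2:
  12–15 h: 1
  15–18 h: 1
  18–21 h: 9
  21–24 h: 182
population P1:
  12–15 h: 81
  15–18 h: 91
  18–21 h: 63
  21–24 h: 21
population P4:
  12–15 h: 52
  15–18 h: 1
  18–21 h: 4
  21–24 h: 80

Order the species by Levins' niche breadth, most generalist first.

Proportions for population P2 (n=193): 1/193=0.0052, 1/193=0.0052, 9/193=0.0466, 182/193=0.9430
Proportions for population P1 (n=256): 81/256=0.3164, 91/256=0.3555, 63/256=0.2461, 21/256=0.0820
Proportions for population P4 (n=137): 52/137=0.3796, 1/137=0.0073, 4/137=0.0292, 80/137=0.5839
Σp_P2ᵢ² = 0.0052² + 0.0052² + 0.0466² + 0.9430² = 0.000027 + 0.000027 + 0.002172 + 0.889249 = 0.891475
B_P2 = 1 / 0.891475 = 1.1217
Σp_P1ᵢ² = 0.3164² + 0.3555² + 0.2461² + 0.0820² = 0.100109 + 0.126380 + 0.060565 + 0.006724 = 0.293778
B_P1 = 1 / 0.293778 = 3.4039
Σp_P4ᵢ² = 0.3796² + 0.0073² + 0.0292² + 0.5839² = 0.144096 + 0.000053 + 0.000853 + 0.340939 = 0.485941
B_P4 = 1 / 0.485941 = 2.0579
Ranking by B (broadest → narrowest): population P1 (3.40) > population P4 (2.06) > population P2 (1.12)

population P1 > population P4 > population P2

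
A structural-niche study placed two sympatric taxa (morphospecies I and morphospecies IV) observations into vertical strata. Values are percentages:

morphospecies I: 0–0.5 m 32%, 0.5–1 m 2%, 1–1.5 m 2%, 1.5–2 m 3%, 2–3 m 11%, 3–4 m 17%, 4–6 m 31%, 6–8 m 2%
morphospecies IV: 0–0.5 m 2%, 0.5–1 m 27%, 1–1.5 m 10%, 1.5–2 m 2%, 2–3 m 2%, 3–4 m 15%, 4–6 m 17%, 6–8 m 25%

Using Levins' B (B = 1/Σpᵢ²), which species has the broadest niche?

morphospecies IV

Convert percentages to proportions (divide by 100).
Σp_Iᵢ² = 0.32² + 0.02² + 0.02² + 0.03² + 0.11² + 0.17² + 0.31² + 0.02² = 0.1024 + 0.0004 + 0.0004 + 0.0009 + 0.0121 + 0.0289 + 0.0961 + 0.0004 = 0.2416
B_I = 1 / 0.2416 = 4.1391
Σp_IVᵢ² = 0.02² + 0.27² + 0.10² + 0.02² + 0.02² + 0.15² + 0.17² + 0.25² = 0.0004 + 0.0729 + 0.0100 + 0.0004 + 0.0004 + 0.0225 + 0.0289 + 0.0625 = 0.1980
B_IV = 1 / 0.1980 = 5.0505
Highest B → broadest niche (most generalist): morphospecies IV (B = 5.05).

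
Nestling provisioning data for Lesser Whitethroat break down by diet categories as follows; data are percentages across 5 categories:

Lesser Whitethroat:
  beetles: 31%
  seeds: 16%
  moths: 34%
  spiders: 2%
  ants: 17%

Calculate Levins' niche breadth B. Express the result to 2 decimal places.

Convert percentages to proportions (divide by 100).
Σpᵢ² = 0.31² + 0.16² + 0.34² + 0.02² + 0.17² = 0.0961 + 0.0256 + 0.1156 + 0.0004 + 0.0289 = 0.2666
B = 1 / 0.2666 = 3.7509

3.75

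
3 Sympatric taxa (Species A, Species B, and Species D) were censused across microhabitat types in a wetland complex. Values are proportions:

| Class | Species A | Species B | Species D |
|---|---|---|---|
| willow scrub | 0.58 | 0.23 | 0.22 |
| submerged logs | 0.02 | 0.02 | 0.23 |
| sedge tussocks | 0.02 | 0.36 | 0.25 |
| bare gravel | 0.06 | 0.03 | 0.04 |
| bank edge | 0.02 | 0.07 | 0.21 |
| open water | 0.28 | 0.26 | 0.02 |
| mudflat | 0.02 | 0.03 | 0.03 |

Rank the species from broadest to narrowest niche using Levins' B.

Species D > Species B > Species A

Σp_Aᵢ² = 0.58² + 0.02² + 0.02² + 0.06² + 0.02² + 0.28² + 0.02² = 0.3364 + 0.0004 + 0.0004 + 0.0036 + 0.0004 + 0.0784 + 0.0004 = 0.4200
B_A = 1 / 0.4200 = 2.3810
Σp_Bᵢ² = 0.23² + 0.02² + 0.36² + 0.03² + 0.07² + 0.26² + 0.03² = 0.0529 + 0.0004 + 0.1296 + 0.0009 + 0.0049 + 0.0676 + 0.0009 = 0.2572
B_B = 1 / 0.2572 = 3.8880
Σp_Dᵢ² = 0.22² + 0.23² + 0.25² + 0.04² + 0.21² + 0.02² + 0.03² = 0.0484 + 0.0529 + 0.0625 + 0.0016 + 0.0441 + 0.0004 + 0.0009 = 0.2108
B_D = 1 / 0.2108 = 4.7438
Ranking by B (broadest → narrowest): Species D (4.74) > Species B (3.89) > Species A (2.38)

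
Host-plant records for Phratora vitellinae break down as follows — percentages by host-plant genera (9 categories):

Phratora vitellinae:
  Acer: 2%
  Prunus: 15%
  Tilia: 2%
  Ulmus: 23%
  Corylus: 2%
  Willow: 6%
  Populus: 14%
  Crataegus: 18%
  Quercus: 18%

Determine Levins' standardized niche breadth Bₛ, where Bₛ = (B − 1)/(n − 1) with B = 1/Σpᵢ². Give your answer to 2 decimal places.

0.63

Convert percentages to proportions (divide by 100).
Σpᵢ² = 0.02² + 0.15² + 0.02² + 0.23² + 0.02² + 0.06² + 0.14² + 0.18² + 0.18² = 0.0004 + 0.0225 + 0.0004 + 0.0529 + 0.0004 + 0.0036 + 0.0196 + 0.0324 + 0.0324 = 0.1646
B = 1 / 0.1646 = 6.0753
Bₛ = (B − 1)/(n − 1) = (6.0753 − 1)/(9 − 1) = 5.0753/8 = 0.6344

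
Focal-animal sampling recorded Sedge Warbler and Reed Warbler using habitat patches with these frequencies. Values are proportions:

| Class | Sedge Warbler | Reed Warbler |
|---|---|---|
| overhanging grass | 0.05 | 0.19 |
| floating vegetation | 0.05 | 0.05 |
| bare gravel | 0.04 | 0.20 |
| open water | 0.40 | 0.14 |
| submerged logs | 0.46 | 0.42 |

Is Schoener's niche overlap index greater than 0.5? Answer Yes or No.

Yes

Σ|p₁ᵢ − p₂ᵢ| = 0.14 + 0.00 + 0.16 + 0.26 + 0.04 = 0.60
D = 1 − ½ × 0.60 = 1 − 0.300 = 0.7000
D = 0.7000 > 0.5 → Yes.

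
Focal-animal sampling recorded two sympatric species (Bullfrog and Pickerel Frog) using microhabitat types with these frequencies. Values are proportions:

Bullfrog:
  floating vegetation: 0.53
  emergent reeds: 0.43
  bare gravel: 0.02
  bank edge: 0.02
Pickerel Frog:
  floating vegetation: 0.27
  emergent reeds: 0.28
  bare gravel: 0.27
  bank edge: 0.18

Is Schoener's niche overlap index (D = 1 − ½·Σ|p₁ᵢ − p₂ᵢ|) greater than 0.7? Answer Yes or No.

No

Σ|p₁ᵢ − p₂ᵢ| = 0.26 + 0.15 + 0.25 + 0.16 = 0.82
D = 1 − ½ × 0.82 = 1 − 0.410 = 0.5900
D = 0.5900 < 0.7 → No.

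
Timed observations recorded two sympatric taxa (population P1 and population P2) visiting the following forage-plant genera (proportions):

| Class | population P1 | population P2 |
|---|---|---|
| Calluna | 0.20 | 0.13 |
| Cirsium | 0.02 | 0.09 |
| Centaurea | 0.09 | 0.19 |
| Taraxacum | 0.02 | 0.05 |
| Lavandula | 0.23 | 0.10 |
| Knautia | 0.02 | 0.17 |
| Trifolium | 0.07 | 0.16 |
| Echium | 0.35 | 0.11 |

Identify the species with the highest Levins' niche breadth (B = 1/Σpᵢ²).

Σp_P1ᵢ² = 0.20² + 0.02² + 0.09² + 0.02² + 0.23² + 0.02² + 0.07² + 0.35² = 0.0400 + 0.0004 + 0.0081 + 0.0004 + 0.0529 + 0.0004 + 0.0049 + 0.1225 = 0.2296
B_P1 = 1 / 0.2296 = 4.3554
Σp_P2ᵢ² = 0.13² + 0.09² + 0.19² + 0.05² + 0.10² + 0.17² + 0.16² + 0.11² = 0.0169 + 0.0081 + 0.0361 + 0.0025 + 0.0100 + 0.0289 + 0.0256 + 0.0121 = 0.1402
B_P2 = 1 / 0.1402 = 7.1327
Highest B → broadest niche (most generalist): population P2 (B = 7.13).

population P2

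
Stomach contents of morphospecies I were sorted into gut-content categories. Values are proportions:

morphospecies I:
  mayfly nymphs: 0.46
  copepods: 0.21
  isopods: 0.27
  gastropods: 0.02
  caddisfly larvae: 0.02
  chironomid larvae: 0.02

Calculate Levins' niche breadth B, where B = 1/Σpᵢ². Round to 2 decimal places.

Σpᵢ² = 0.46² + 0.21² + 0.27² + 0.02² + 0.02² + 0.02² = 0.2116 + 0.0441 + 0.0729 + 0.0004 + 0.0004 + 0.0004 = 0.3298
B = 1 / 0.3298 = 3.0321

3.03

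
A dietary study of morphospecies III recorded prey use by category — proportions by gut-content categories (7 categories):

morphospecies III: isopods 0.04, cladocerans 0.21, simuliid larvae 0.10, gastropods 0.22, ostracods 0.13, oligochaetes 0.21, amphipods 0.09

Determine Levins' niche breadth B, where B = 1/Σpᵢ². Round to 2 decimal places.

5.77

Σpᵢ² = 0.04² + 0.21² + 0.10² + 0.22² + 0.13² + 0.21² + 0.09² = 0.0016 + 0.0441 + 0.0100 + 0.0484 + 0.0169 + 0.0441 + 0.0081 = 0.1732
B = 1 / 0.1732 = 5.7737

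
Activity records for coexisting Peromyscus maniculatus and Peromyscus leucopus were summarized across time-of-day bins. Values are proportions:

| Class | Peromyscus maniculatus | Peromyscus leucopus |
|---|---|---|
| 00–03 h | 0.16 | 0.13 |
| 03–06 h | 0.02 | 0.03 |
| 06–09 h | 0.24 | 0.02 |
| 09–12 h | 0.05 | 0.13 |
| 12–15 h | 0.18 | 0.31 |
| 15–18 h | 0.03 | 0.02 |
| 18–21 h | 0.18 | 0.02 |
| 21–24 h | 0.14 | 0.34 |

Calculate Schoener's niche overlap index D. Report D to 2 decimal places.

Σ|p₁ᵢ − p₂ᵢ| = 0.03 + 0.01 + 0.22 + 0.08 + 0.13 + 0.01 + 0.16 + 0.20 = 0.84
D = 1 − ½ × 0.84 = 1 − 0.420 = 0.5800

0.58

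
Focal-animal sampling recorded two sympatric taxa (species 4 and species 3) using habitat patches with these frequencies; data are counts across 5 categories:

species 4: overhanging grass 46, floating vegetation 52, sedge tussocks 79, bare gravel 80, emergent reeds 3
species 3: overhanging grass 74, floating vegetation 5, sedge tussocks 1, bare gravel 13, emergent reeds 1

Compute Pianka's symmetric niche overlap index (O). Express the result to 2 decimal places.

0.48

Proportions for species 4 (n=260): 46/260=0.1769, 52/260=0.2000, 79/260=0.3038, 80/260=0.3077, 3/260=0.0115
Proportions for species 3 (n=94): 74/94=0.7872, 5/94=0.0532, 1/94=0.0106, 13/94=0.1383, 1/94=0.0106
Σ p₁ᵢp₂ᵢ = 0.139256 + 0.010640 + 0.003220 + 0.042555 + 0.000122 = 0.195793
Σp_1ᵢ² = 0.1769² + 0.2000² + 0.3038² + 0.3077² + 0.0115² = 0.031294 + 0.040000 + 0.092294 + 0.094679 + 0.000132 = 0.258399
Σp_2ᵢ² = 0.7872² + 0.0532² + 0.0106² + 0.1383² + 0.0106² = 0.619684 + 0.002830 + 0.000112 + 0.019127 + 0.000112 = 0.641865
O = 0.195793 / √(0.258399 × 0.641865) = 0.195793 / 0.4072558 = 0.4808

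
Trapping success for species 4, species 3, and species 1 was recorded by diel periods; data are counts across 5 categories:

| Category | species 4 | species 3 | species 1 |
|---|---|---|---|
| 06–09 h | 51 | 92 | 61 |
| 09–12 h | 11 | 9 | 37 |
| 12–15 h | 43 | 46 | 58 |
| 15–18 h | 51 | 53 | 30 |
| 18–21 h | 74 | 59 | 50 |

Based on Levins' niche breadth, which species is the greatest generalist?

Proportions for species 4 (n=230): 51/230=0.2217, 11/230=0.0478, 43/230=0.1870, 51/230=0.2217, 74/230=0.3217
Proportions for species 3 (n=259): 92/259=0.3552, 9/259=0.0347, 46/259=0.1776, 53/259=0.2046, 59/259=0.2278
Proportions for species 1 (n=236): 61/236=0.2585, 37/236=0.1568, 58/236=0.2458, 30/236=0.1271, 50/236=0.2119
Σp_4ᵢ² = 0.2217² + 0.0478² + 0.1870² + 0.2217² + 0.3217² = 0.049151 + 0.002285 + 0.034969 + 0.049151 + 0.103491 = 0.239047
B_4 = 1 / 0.239047 = 4.1833
Σp_3ᵢ² = 0.3552² + 0.0347² + 0.1776² + 0.2046² + 0.2278² = 0.126167 + 0.001204 + 0.031542 + 0.041861 + 0.051893 = 0.252667
B_3 = 1 / 0.252667 = 3.9578
Σp_1ᵢ² = 0.2585² + 0.1568² + 0.2458² + 0.1271² + 0.2119² = 0.066822 + 0.024586 + 0.060418 + 0.016154 + 0.044902 = 0.212882
B_1 = 1 / 0.212882 = 4.6974
Highest B → broadest niche (most generalist): species 1 (B = 4.70).

species 1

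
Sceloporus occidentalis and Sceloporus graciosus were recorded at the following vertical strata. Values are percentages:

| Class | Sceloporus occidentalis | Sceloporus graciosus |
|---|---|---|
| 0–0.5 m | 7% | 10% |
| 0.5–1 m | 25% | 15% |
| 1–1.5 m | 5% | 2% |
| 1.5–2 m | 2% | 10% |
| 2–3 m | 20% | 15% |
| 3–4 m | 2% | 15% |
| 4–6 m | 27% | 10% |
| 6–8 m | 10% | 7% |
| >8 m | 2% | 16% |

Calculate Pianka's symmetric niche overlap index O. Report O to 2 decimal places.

0.75

Convert percentages to proportions (divide by 100).
Σ p₁ᵢp₂ᵢ = 0.0070 + 0.0375 + 0.0010 + 0.0020 + 0.0300 + 0.0030 + 0.0270 + 0.0070 + 0.0032 = 0.1177
Σp_1ᵢ² = 0.07² + 0.25² + 0.05² + 0.02² + 0.20² + 0.02² + 0.27² + 0.10² + 0.02² = 0.0049 + 0.0625 + 0.0025 + 0.0004 + 0.0400 + 0.0004 + 0.0729 + 0.0100 + 0.0004 = 0.1940
Σp_2ᵢ² = 0.10² + 0.15² + 0.02² + 0.10² + 0.15² + 0.15² + 0.10² + 0.07² + 0.16² = 0.0100 + 0.0225 + 0.0004 + 0.0100 + 0.0225 + 0.0225 + 0.0100 + 0.0049 + 0.0256 = 0.1284
O = 0.1177 / √(0.1940 × 0.1284) = 0.1177 / 0.15783 = 0.7457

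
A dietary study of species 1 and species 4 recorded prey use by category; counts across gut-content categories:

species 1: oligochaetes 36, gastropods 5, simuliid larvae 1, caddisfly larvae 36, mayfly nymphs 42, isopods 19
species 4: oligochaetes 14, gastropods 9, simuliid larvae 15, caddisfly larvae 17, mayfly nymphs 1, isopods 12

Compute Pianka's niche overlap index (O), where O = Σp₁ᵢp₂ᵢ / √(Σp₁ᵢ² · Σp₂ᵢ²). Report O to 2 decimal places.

0.69

Proportions for species 1 (n=139): 36/139=0.2590, 5/139=0.0360, 1/139=0.0072, 36/139=0.2590, 42/139=0.3022, 19/139=0.1367
Proportions for species 4 (n=68): 14/68=0.2059, 9/68=0.1324, 15/68=0.2206, 17/68=0.2500, 1/68=0.0147, 12/68=0.1765
Σ p₁ᵢp₂ᵢ = 0.053328 + 0.004766 + 0.001588 + 0.064750 + 0.004442 + 0.024128 = 0.153002
Σp_1ᵢ² = 0.2590² + 0.0360² + 0.0072² + 0.2590² + 0.3022² + 0.1367² = 0.067081 + 0.001296 + 0.000052 + 0.067081 + 0.091325 + 0.018687 = 0.245522
Σp_2ᵢ² = 0.2059² + 0.1324² + 0.2206² + 0.2500² + 0.0147² + 0.1765² = 0.042395 + 0.017530 + 0.048664 + 0.062500 + 0.000216 + 0.031152 = 0.202457
O = 0.153002 / √(0.245522 × 0.202457) = 0.153002 / 0.2229521 = 0.6863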